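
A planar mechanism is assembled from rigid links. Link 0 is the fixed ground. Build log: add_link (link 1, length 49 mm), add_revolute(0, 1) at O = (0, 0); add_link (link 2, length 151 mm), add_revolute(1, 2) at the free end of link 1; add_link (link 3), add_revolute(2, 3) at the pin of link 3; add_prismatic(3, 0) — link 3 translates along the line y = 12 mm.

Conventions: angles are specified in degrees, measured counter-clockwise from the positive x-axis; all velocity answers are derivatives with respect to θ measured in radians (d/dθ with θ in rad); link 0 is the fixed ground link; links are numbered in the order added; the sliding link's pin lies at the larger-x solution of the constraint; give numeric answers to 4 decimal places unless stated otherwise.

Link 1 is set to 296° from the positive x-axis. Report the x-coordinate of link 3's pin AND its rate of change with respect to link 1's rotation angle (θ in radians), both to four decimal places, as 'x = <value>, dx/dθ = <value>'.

geometry: r = 49 mm, L = 151 mm, e = 12 mm
crank pin P = (r cos θ, r sin θ) = (21.480186, -44.040908)
h = r sin θ − e = -44.040908 − 12 = -56.040908
x = r cos θ + √(L² − h²) = 21.480186 + 140.215608 = 161.695794
dx/dθ = −r sin θ − h·r cos θ/√(L² − h²) (θ in radians; h = -56.040908) = 52.626038

x = 161.6958, dx/dθ = 52.6260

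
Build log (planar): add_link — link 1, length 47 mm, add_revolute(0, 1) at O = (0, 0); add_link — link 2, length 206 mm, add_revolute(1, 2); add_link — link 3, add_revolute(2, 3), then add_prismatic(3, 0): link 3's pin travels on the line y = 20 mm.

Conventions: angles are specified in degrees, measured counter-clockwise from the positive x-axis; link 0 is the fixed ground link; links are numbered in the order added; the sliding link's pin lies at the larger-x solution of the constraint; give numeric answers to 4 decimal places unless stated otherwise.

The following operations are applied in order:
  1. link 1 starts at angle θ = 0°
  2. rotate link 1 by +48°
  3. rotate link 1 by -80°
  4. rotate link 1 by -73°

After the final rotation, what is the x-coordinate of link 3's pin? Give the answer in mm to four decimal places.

geometry: r = 47 mm, L = 206 mm, e = 20 mm; θ starts at 0°
rotate link 1 by +48°: θ ← 0° +48° = 48°
rotate link 1 by -80°: θ ← 48° -80° = -32°
rotate link 1 by -73°: θ ← -32° -73° = -105°
crank pin P = (r cos θ, r sin θ) = (-12.164495, -45.398514)
h = r sin θ − e = -45.398514 − 20 = -65.398514
x = r cos θ + √(L² − h²) = -12.164495 + 195.343376 = 183.178880

183.1789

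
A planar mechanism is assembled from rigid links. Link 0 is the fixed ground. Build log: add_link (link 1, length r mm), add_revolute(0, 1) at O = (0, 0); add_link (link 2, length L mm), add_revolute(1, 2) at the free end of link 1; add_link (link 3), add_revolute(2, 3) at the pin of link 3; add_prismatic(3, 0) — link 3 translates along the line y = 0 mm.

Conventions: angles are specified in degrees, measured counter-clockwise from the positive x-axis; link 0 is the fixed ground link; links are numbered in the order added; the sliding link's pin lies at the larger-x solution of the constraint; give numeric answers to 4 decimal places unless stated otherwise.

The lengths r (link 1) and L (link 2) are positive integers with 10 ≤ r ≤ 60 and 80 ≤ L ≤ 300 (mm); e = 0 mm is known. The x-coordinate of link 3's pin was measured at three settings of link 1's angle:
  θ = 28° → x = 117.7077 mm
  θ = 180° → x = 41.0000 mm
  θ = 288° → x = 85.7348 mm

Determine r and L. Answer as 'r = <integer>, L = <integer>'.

constraint per measurement: (x − r cos θ)² + (r sin θ − e)² = L²
subtracting the θ₁ and θ₂ equations cancels the r² and L² terms:
r = (x₁² − x₂²) / (2[(x₁cos θ₁ + e sin θ₁) − (x₂cos θ₂ + e sin θ₂)]) = 42.0000 → r = 42
L² = (x₁ − r cos θ₁)² + (r sin θ₁ − e)² = 6889.0053 → L = 83.0000 → L = 83
check at θ₃=288°: x = 85.7348 (printed 85.7348) ✓

r = 42, L = 83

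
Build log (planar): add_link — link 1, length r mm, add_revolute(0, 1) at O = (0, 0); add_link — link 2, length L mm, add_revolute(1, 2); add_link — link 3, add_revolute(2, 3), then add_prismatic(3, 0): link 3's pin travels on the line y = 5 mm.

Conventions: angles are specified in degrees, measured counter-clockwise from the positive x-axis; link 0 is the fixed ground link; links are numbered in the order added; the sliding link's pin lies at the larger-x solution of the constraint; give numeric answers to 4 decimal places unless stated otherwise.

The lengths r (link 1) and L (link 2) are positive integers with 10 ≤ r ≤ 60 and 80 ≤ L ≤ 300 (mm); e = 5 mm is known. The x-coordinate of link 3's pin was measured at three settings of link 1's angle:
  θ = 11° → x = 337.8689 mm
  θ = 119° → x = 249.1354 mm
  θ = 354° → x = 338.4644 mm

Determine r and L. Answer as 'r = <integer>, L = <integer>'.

constraint per measurement: (x − r cos θ)² + (r sin θ − e)² = L²
subtracting the θ₁ and θ₂ equations cancels the r² and L² terms:
r = (x₁² − x₂²) / (2[(x₁cos θ₁ + e sin θ₁) − (x₂cos θ₂ + e sin θ₂)]) = 58.0000 → r = 58
L² = (x₁ − r cos θ₁)² + (r sin θ₁ − e)² = 78961.0140 → L = 281.0000 → L = 281
check at θ₃=354°: x = 338.4644 (printed 338.4644) ✓

r = 58, L = 281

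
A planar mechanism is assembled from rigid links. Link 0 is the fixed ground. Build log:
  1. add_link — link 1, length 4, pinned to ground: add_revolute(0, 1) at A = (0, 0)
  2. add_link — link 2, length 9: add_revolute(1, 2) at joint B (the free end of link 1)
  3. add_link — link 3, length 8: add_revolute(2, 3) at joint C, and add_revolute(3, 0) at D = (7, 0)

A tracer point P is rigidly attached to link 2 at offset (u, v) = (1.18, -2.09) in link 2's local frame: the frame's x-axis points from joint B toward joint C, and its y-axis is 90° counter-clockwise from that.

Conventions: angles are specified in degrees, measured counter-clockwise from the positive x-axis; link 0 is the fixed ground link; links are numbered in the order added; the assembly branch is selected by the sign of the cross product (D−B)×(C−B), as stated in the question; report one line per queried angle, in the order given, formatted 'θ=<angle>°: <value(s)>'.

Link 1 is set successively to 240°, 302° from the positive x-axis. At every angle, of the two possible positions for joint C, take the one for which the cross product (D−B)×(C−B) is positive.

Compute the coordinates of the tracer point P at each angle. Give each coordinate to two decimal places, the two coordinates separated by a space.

A=(0,0), D=(7.00,0)
θ=240°: B = A + 4.00·(cos240°, sin240°) = (-2.0000, -3.4641)
θ=240°: |BD| = 9.6437
θ=240°: circle(B,9.00) ∩ circle(D,8.00): a=5.7032, h=6.9623
θ=240°:   candidates: C₊=(0.8217,5.0821) cross=67.142; C₋=(5.8235,-7.9130) cross=-67.142
θ=240°:   branch + wants cross > 0 → take C=(0.8217,5.0821) (cross=67.142)
θ=240°: ex = (C−B)/|BC| = (0.3135,0.9496); ey = (-0.9496,0.3135)
θ=240°: P = B + 1.18·ex + -2.09·ey = (0.3546,-2.9988)
θ=302°: B = A + 4.00·(cos302°, sin302°) = (2.1197, -3.3922)
θ=302°: |BD| = 5.9434
θ=302°: circle(B,9.00) ∩ circle(D,8.00): a=4.4019, h=7.8501
θ=302°:   candidates: C₊=(1.2538,5.5661) cross=46.656; C₋=(10.2146,-7.3257) cross=-46.656
θ=302°:   branch + wants cross > 0 → take C=(1.2538,5.5661) (cross=46.656)
θ=302°: ex = (C−B)/|BC| = (-0.0962,0.9954); ey = (-0.9954,-0.0962)
θ=302°: P = B + 1.18·ex + -2.09·ey = (4.0865,-2.0166)

θ=240°: 0.35 -3.00
θ=302°: 4.09 -2.02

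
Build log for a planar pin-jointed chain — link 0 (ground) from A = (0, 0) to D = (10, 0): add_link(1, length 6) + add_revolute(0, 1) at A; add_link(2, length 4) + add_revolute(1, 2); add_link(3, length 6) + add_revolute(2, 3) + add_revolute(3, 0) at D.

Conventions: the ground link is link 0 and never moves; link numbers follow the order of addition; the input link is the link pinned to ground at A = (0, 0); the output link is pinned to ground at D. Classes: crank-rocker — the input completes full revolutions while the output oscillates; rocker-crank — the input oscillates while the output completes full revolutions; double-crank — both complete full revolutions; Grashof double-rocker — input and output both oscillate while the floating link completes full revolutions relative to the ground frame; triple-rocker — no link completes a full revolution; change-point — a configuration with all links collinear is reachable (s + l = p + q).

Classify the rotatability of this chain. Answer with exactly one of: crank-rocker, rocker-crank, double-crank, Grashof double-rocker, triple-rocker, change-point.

lengths: ground=10, input=6, coupler=4, output=6
sorted: s=4 (shortest), l=10 (longest), p+q=12
s + l = 14 vs p + q = 12
s + l > p + q → non-Grashof → no link fully rotates → triple-rocker

triple-rocker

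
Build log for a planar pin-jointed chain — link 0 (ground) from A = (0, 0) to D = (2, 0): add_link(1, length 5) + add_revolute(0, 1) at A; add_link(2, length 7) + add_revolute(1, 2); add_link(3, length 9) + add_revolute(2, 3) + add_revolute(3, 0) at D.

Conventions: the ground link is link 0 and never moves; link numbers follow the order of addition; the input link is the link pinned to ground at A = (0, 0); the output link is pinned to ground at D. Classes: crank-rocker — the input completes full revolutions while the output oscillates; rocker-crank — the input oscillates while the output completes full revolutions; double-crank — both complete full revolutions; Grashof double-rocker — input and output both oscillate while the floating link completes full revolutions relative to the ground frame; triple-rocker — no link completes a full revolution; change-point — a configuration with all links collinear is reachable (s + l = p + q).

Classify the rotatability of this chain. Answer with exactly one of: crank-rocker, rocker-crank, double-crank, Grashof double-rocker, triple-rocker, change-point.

lengths: ground=2, input=5, coupler=7, output=9
sorted: s=2 (shortest), l=9 (longest), p+q=12
s + l = 11 vs p + q = 12
s + l < p + q (Grashof) with shortest = ground link → double-crank

double-crank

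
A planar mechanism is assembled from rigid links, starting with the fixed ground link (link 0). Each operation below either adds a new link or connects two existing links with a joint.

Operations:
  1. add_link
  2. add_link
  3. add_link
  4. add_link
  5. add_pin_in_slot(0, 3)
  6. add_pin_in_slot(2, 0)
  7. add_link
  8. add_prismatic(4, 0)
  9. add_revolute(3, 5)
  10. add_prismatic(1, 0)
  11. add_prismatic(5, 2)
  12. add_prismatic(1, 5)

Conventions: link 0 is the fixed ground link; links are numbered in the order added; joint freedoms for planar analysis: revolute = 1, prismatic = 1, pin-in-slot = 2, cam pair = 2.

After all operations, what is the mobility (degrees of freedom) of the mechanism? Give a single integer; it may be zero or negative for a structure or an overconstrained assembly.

(L,J1,J2)=(1,0,0); link0 fixed
link1: (2,0,0)
link2: (3,0,0)
link3: (4,0,0)
link4: (5,0,0)
PS 0-3 [J2]: (5,0,1)
PS 2-0 [J2]: (5,0,2)
link5: (6,0,2)
P 4-0 [J1]: (6,1,2)
R 3-5 [J1]: (6,2,2)
P 1-0 [J1]: (6,3,2)
P 5-2 [J1]: (6,4,2)
P 1-5 [J1]: (6,5,2)
Grübler: 3·5 − 2·5 − 2 = 3

M = 3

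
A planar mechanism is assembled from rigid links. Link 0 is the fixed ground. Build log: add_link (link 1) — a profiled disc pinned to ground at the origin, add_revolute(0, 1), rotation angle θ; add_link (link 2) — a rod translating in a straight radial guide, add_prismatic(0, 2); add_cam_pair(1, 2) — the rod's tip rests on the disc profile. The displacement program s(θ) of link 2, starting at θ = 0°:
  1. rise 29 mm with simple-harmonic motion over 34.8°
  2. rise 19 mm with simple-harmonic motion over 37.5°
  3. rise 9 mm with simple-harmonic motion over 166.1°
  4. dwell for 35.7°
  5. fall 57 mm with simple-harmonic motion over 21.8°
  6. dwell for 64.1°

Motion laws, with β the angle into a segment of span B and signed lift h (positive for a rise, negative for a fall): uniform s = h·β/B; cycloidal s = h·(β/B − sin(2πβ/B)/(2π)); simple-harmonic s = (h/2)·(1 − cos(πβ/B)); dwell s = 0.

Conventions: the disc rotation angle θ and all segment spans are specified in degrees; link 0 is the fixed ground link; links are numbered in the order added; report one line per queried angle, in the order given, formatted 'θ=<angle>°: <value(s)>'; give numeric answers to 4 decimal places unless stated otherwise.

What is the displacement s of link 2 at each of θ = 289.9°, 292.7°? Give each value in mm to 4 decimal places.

seg 1 [0°–34.8°] simple-harmonic, h=29: full span → s += 29 → s = 29.0000
seg 2 [34.8°–72.3°] simple-harmonic, h=19: full span → s += 19 → s = 48.0000
seg 3 [72.3°–238.4°] simple-harmonic, h=9: full span → s += 9 → s = 57.0000
seg 4 [238.4°–274.1°] dwell: s stays 57.0000
seg 5 [274.1°–295.9°] simple-harmonic, h=-57: θ=289.9° here. β=15.8, B=21.8. -57/2·(1 − cos(π·0.7248)) = -46.9936 → s = 10.0064
seg 5 [274.1°–295.9°] simple-harmonic, h=-57: θ=292.7° here. β=18.6, B=21.8. -57/2·(1 − cos(π·0.8532)) = -54.0229 → s = 2.9771

θ=289.9°: 10.0064
θ=292.7°: 2.9771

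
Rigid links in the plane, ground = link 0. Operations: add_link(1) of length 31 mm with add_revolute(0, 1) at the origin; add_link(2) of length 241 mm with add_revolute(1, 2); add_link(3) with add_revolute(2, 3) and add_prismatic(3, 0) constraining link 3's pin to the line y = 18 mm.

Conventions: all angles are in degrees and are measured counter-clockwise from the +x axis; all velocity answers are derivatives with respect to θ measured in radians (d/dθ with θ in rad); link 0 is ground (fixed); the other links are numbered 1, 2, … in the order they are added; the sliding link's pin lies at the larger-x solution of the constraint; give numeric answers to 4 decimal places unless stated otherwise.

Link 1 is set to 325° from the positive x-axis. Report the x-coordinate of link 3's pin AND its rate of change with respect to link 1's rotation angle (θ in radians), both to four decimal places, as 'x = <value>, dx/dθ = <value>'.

geometry: r = 31 mm, L = 241 mm, e = 18 mm
crank pin P = (r cos θ, r sin θ) = (25.393713, -17.780870)
h = r sin θ − e = -17.780870 − 18 = -35.780870
x = r cos θ + √(L² − h²) = 25.393713 + 238.329036 = 263.722749
dx/dθ = −r sin θ − h·r cos θ/√(L² − h²) (θ in radians; h = -35.780870) = 21.593284

x = 263.7227, dx/dθ = 21.5933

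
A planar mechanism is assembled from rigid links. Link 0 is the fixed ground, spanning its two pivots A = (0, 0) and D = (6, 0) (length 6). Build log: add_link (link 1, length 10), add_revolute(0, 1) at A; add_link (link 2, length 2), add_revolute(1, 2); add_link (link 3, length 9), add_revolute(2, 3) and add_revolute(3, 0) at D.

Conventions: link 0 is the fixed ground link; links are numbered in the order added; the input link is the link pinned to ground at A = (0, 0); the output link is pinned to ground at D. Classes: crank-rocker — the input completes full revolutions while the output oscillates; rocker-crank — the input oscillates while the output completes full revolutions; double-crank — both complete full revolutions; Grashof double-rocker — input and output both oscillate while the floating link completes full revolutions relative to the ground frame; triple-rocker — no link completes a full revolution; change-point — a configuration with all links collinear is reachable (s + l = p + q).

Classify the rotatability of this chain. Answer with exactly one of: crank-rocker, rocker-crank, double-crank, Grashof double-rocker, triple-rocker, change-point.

lengths: ground=6, input=10, coupler=2, output=9
sorted: s=2 (shortest), l=10 (longest), p+q=15
s + l = 12 vs p + q = 15
s + l < p + q (Grashof) with shortest = coupler link → Grashof double-rocker

Grashof double-rocker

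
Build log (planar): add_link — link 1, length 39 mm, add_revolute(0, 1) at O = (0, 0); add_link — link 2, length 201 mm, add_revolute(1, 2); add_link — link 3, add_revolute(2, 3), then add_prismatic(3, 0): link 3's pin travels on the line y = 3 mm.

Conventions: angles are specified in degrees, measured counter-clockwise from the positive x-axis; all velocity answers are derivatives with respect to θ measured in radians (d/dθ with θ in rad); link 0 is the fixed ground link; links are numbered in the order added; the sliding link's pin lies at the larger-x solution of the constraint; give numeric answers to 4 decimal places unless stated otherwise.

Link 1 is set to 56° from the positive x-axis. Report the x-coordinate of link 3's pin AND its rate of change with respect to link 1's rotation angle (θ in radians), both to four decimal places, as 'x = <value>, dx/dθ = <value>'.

geometry: r = 39 mm, L = 201 mm, e = 3 mm
crank pin P = (r cos θ, r sin θ) = (21.808523, 32.332465)
h = r sin θ − e = 32.332465 − 3 = 29.332465
x = r cos θ + √(L² − h²) = 21.808523 + 198.848200 = 220.656723
dx/dθ = −r sin θ − h·r cos θ/√(L² − h²) (θ in radians; h = 29.332465) = -35.549481

x = 220.6567, dx/dθ = -35.5495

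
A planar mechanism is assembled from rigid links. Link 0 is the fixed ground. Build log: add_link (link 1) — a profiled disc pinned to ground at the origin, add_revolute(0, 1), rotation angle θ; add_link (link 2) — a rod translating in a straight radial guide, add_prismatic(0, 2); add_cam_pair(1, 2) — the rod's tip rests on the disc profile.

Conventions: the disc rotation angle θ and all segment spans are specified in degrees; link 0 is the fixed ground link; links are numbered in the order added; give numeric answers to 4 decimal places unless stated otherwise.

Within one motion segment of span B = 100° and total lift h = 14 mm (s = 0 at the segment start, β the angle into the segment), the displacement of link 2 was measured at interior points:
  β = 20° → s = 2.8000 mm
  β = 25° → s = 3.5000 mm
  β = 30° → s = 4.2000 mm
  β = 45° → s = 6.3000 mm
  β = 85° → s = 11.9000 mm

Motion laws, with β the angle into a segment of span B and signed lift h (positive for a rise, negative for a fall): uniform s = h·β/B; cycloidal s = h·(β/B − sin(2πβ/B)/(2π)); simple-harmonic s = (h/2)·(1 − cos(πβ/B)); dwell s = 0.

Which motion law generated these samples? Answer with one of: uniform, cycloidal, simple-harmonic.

candidates at β/B = r: uniform s = h·r (linear in β); cycloidal s = h·(r − sin(2πr)/(2π)); simple-harmonic s = (h/2)(1 − cos(πr))
β=20°: printed 2.8000 | uniform 2.8000, cycloidal 0.6809, simple-harmonic 1.3369
β=25°: printed 3.5000 | uniform 3.5000, cycloidal 1.2718, simple-harmonic 2.0503
β=30°: printed 4.2000 | uniform 4.2000, cycloidal 2.0809, simple-harmonic 2.8855
β=45°: printed 6.3000 | uniform 6.3000, cycloidal 5.6115, simple-harmonic 5.9050
β=85°: printed 11.9000 | uniform 11.9000, cycloidal 13.7026, simple-harmonic 13.2370
only one law matches every sample → uniform

uniform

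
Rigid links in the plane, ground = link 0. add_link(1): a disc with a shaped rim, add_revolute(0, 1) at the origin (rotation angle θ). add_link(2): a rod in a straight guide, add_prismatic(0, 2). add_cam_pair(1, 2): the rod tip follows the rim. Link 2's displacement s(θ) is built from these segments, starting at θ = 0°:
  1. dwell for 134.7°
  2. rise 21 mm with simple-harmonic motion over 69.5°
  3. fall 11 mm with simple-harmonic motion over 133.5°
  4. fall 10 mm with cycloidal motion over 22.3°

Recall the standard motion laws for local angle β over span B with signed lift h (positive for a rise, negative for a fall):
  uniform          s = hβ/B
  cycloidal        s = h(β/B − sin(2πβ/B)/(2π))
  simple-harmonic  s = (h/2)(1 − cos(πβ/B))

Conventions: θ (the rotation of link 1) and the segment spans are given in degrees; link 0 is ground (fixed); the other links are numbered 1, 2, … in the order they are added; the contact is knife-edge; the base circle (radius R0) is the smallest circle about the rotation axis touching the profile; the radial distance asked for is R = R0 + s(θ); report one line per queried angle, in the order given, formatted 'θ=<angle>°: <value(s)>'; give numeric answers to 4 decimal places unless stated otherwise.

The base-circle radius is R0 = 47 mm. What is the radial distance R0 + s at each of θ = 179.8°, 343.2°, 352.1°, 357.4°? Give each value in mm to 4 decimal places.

segment 1 (0° to 134.7°, dwell): s unchanged at 0.0000
θ = 179.8° falls in segment 2 (134.7° to 204.2°, simple-harmonic, h = 21): β = 179.8 − 134.7 = 45.1°, B = 69.5°; Δs = 21/2·(1 − cos(π·0.6489)) = 15.2352; s = 0.0000 + 15.2352 = 15.2352
segment 2 (134.7° to 204.2°, simple-harmonic, h = 21) is passed completely: s = 0.0000 + (21) = 21.0000
segment 3 (204.2° to 337.7°, simple-harmonic, h = -11) is passed completely: s = 21.0000 + (-11) = 10.0000
θ = 343.2° falls in segment 4 (337.7° to 360°, cycloidal, h = -10): β = 343.2 − 337.7 = 5.5°, B = 22.3°; Δs = -10·(0.2466 − sin(2π·0.2466)/(2π)) = -0.8752; s = 10.0000 − 0.8752 = 9.1248
θ = 352.1° falls in segment 4 (337.7° to 360°, cycloidal, h = -10): β = 352.1 − 337.7 = 14.4°, B = 22.3°; Δs = -10·(0.6457 − sin(2π·0.6457)/(2π)) = -7.7195; s = 10.0000 − 7.7195 = 2.2805
θ = 357.4° falls in segment 4 (337.7° to 360°, cycloidal, h = -10): β = 357.4 − 337.7 = 19.7°, B = 22.3°; Δs = -10·(0.8834 − sin(2π·0.8834)/(2π)) = -9.8985; s = 10.0000 − 9.8985 = 0.1015
θ=179.8°: R = R0 + s = 47 + 15.2352 = 62.2352
θ=343.2°: R = R0 + s = 47 + 9.1248 = 56.1248
θ=352.1°: R = R0 + s = 47 + 2.2805 = 49.2805
θ=357.4°: R = R0 + s = 47 + 0.1015 = 47.1015

θ=179.8°: 62.2352
θ=343.2°: 56.1248
θ=352.1°: 49.2805
θ=357.4°: 47.1015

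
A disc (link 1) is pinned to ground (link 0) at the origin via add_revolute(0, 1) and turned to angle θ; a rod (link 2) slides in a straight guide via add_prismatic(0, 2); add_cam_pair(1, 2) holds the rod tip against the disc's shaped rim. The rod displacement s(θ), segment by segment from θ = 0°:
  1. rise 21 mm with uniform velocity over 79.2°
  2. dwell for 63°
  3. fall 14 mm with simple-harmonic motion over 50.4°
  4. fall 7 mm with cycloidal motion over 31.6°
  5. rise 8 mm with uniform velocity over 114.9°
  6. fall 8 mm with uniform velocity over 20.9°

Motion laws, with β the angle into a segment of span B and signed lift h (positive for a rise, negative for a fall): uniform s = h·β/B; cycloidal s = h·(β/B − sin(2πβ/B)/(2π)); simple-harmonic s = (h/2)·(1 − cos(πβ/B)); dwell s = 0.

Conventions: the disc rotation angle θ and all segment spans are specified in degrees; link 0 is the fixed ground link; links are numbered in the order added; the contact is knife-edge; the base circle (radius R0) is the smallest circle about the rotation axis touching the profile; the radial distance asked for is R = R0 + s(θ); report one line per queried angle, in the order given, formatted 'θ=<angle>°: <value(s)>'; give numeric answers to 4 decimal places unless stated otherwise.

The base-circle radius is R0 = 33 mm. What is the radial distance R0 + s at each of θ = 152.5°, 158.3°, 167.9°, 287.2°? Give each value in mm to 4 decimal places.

segment 1 (0° to 79.2°, uniform, h = 21) is passed completely: s = 0.0000 + (21) = 21.0000
segment 2 (79.2° to 142.2°, dwell): s unchanged at 21.0000
θ = 152.5° falls in segment 3 (142.2° to 192.6°, simple-harmonic, h = -14): β = 152.5 − 142.2 = 10.3°, B = 50.4°; Δs = -14/2·(1 − cos(π·0.2044)) = -1.3938; s = 21.0000 − 1.3938 = 19.6062
θ = 158.3° falls in segment 3 (142.2° to 192.6°, simple-harmonic, h = -14): β = 158.3 − 142.2 = 16.1°, B = 50.4°; Δs = -14/2·(1 − cos(π·0.3194)) = -3.2389; s = 21.0000 − 3.2389 = 17.7611
θ = 167.9° falls in segment 3 (142.2° to 192.6°, simple-harmonic, h = -14): β = 167.9 − 142.2 = 25.7°, B = 50.4°; Δs = -14/2·(1 − cos(π·0.5099)) = -7.2181; s = 21.0000 − 7.2181 = 13.7819
segment 3 (142.2° to 192.6°, simple-harmonic, h = -14) is passed completely: s = 21.0000 + (-14) = 7.0000
segment 4 (192.6° to 224.2°, cycloidal, h = -7) is passed completely: s = 7.0000 + (-7) = 0.0000
θ = 287.2° falls in segment 5 (224.2° to 339.1°, uniform, h = 8): β = 287.2 − 224.2 = 63°, B = 114.9°; Δs = 8·63/114.9 = 4.3864; s = 0.0000 + 4.3864 = 4.3864
θ=152.5°: R = R0 + s = 33 + 19.6062 = 52.6062
θ=158.3°: R = R0 + s = 33 + 17.7611 = 50.7611
θ=167.9°: R = R0 + s = 33 + 13.7819 = 46.7819
θ=287.2°: R = R0 + s = 33 + 4.3864 = 37.3864

θ=152.5°: 52.6062
θ=158.3°: 50.7611
θ=167.9°: 46.7819
θ=287.2°: 37.3864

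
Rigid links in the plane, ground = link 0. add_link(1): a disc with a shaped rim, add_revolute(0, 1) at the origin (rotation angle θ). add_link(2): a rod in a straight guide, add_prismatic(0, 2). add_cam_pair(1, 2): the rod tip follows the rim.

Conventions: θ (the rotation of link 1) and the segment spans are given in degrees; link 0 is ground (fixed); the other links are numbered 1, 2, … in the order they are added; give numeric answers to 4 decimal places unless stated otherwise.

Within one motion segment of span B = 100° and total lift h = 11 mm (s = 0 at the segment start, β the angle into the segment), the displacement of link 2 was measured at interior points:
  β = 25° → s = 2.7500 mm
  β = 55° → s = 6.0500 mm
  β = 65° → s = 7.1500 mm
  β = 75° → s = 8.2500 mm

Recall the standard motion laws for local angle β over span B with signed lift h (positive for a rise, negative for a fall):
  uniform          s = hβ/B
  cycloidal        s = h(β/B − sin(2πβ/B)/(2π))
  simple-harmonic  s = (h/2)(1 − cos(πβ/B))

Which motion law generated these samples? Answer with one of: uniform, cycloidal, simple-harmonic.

candidates at β/B = r: uniform s = h·r (linear in β); cycloidal s = h·(r − sin(2πr)/(2π)); simple-harmonic s = (h/2)(1 − cos(πr))
β=25°: printed 2.7500 | uniform 2.7500, cycloidal 0.9993, simple-harmonic 1.6109
β=55°: printed 6.0500 | uniform 6.0500, cycloidal 6.5910, simple-harmonic 6.3604
β=65°: printed 7.1500 | uniform 7.1500, cycloidal 8.5663, simple-harmonic 7.9969
β=75°: printed 8.2500 | uniform 8.2500, cycloidal 10.0007, simple-harmonic 9.3891
only one law matches every sample → uniform

uniform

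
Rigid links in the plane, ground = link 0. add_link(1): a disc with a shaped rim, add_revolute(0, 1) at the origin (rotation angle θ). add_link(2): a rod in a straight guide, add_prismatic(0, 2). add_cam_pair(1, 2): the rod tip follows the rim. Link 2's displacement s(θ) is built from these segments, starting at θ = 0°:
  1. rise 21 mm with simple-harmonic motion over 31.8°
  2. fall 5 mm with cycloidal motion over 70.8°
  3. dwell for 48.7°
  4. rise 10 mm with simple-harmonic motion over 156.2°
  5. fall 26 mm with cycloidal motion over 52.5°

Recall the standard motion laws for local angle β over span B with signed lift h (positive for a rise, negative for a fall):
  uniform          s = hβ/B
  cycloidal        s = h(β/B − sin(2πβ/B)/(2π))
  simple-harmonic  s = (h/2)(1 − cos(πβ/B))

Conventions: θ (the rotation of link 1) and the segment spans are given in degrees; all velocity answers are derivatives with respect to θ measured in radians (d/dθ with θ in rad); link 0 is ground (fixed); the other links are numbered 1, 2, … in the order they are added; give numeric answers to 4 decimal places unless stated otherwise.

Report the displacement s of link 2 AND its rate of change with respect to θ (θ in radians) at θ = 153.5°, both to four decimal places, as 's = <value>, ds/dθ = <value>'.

segment 1 (0° to 31.8°, simple-harmonic, h = 21) is passed completely: s = 0.0000 + (21) = 21.0000
segment 2 (31.8° to 102.6°, cycloidal, h = -5) is passed completely: s = 21.0000 + (-5) = 16.0000
segment 3 (102.6° to 151.3°, dwell): s unchanged at 16.0000
θ = 153.5° falls in segment 4 (151.3° to 307.5°, simple-harmonic, h = 10): β = 153.5 − 151.3 = 2.2°, B = 156.2°; Δs = 10/2·(1 − cos(π·0.0141)) = 0.0049; s = 16.0000 + 0.0049 = 16.0049
velocity in seg [151.3°–307.5°] (simple-harmonic), θ in radians: β = 2.2° = 0.0384 rad, B = 156.2° = 2.7262 rad; ds/dθ = (πh/(2B)) sin(πβ/B) = (π·10/(2·2.7262)) sin(π·0.0141) = 0.254866 mm/rad

s = 16.0049, ds/dθ = 0.2549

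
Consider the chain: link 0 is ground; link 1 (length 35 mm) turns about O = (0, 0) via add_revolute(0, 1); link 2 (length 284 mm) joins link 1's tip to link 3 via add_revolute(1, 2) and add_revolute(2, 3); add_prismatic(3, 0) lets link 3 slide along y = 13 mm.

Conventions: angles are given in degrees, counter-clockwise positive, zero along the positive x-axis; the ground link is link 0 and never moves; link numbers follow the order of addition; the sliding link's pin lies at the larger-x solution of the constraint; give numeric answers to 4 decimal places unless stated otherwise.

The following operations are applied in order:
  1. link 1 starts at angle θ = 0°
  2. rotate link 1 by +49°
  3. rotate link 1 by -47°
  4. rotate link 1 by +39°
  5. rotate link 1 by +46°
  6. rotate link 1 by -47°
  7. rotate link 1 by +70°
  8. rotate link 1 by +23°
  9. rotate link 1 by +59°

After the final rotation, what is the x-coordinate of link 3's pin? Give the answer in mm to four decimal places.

geometry: r = 35 mm, L = 284 mm, e = 13 mm; θ starts at 0°
rotate link 1 by +49°: θ ← 0° +49° = 49°
rotate link 1 by -47°: θ ← 49° -47° = 2°
rotate link 1 by +39°: θ ← 2° +39° = 41°
rotate link 1 by +46°: θ ← 41° +46° = 87°
rotate link 1 by -47°: θ ← 87° -47° = 40°
rotate link 1 by +70°: θ ← 40° +70° = 110°
rotate link 1 by +23°: θ ← 110° +23° = 133°
rotate link 1 by +59°: θ ← 133° +59° = 192°
crank pin P = (r cos θ, r sin θ) = (-34.235166, -7.276909)
h = r sin θ − e = -7.276909 − 13 = -20.276909
x = r cos θ + √(L² − h²) = -34.235166 + 283.275214 = 249.040048

249.0400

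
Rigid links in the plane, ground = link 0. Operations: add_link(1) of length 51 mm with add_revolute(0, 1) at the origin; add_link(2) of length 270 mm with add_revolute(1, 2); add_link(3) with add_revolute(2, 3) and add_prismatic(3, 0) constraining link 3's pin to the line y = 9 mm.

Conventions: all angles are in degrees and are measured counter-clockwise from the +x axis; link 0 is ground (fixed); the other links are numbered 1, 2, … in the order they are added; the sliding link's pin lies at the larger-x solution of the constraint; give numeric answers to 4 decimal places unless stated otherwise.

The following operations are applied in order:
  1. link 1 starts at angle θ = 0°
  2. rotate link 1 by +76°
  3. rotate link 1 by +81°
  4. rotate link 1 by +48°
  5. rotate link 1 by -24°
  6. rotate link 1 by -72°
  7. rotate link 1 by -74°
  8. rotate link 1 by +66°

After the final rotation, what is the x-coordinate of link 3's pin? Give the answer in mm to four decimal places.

geometry: r = 51 mm, L = 270 mm, e = 9 mm; θ starts at 0°
rotate link 1 by +76°: θ ← 0° +76° = 76°
rotate link 1 by +81°: θ ← 76° +81° = 157°
rotate link 1 by +48°: θ ← 157° +48° = 205°
rotate link 1 by -24°: θ ← 205° -24° = 181°
rotate link 1 by -72°: θ ← 181° -72° = 109°
rotate link 1 by -74°: θ ← 109° -74° = 35°
rotate link 1 by +66°: θ ← 35° +66° = 101°
crank pin P = (r cos θ, r sin θ) = (-9.731259, 50.062986)
h = r sin θ − e = 50.062986 − 9 = 41.062986
x = r cos θ + √(L² − h²) = -9.731259 + 266.859197 = 257.127938

257.1279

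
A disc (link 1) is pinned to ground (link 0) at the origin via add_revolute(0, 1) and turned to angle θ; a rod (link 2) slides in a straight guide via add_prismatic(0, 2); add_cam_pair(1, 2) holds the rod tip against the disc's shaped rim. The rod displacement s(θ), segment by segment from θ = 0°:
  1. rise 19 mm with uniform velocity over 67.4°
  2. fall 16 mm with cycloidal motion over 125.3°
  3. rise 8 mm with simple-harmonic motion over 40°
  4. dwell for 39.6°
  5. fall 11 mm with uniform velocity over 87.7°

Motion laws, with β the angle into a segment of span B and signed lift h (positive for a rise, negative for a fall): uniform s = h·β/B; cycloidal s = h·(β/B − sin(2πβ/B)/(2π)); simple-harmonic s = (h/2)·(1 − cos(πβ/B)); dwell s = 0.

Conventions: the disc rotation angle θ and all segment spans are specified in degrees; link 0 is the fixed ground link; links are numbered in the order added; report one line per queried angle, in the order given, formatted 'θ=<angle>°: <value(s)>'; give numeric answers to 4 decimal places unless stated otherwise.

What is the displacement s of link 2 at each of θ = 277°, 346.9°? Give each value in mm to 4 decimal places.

segment 1 (0° to 67.4°, uniform, h = 19) is passed completely: s = 0.0000 + (19) = 19.0000
segment 2 (67.4° to 192.7°, cycloidal, h = -16) is passed completely: s = 19.0000 + (-16) = 3.0000
segment 3 (192.7° to 232.7°, simple-harmonic, h = 8) is passed completely: s = 3.0000 + (8) = 11.0000
segment 4 (232.7° to 272.3°, dwell): s unchanged at 11.0000
θ = 277° falls in segment 5 (272.3° to 360°, uniform, h = -11): β = 277 − 272.3 = 4.7°, B = 87.7°; Δs = -11·4.7/87.7 = -0.5895; s = 11.0000 − 0.5895 = 10.4105
θ = 346.9° falls in segment 5 (272.3° to 360°, uniform, h = -11): β = 346.9 − 272.3 = 74.6°, B = 87.7°; Δs = -11·74.6/87.7 = -9.3569; s = 11.0000 − 9.3569 = 1.6431

θ=277°: 10.4105
θ=346.9°: 1.6431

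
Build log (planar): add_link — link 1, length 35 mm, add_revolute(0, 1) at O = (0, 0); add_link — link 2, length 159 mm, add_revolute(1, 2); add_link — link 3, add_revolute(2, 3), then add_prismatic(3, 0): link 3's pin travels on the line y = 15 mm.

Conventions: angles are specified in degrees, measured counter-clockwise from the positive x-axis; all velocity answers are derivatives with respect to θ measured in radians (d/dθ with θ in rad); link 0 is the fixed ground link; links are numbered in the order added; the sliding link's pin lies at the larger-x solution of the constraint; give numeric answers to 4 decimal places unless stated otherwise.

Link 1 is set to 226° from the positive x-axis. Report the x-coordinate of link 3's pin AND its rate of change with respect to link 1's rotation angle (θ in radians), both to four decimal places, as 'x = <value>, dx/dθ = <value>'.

geometry: r = 35 mm, L = 159 mm, e = 15 mm
crank pin P = (r cos θ, r sin θ) = (-24.313043, -25.176893)
h = r sin θ − e = -25.176893 − 15 = -40.176893
x = r cos θ + √(L² − h²) = -24.313043 + 153.840233 = 129.527190
dx/dθ = −r sin θ − h·r cos θ/√(L² − h²) (θ in radians; h = -40.176893) = 18.827302

x = 129.5272, dx/dθ = 18.8273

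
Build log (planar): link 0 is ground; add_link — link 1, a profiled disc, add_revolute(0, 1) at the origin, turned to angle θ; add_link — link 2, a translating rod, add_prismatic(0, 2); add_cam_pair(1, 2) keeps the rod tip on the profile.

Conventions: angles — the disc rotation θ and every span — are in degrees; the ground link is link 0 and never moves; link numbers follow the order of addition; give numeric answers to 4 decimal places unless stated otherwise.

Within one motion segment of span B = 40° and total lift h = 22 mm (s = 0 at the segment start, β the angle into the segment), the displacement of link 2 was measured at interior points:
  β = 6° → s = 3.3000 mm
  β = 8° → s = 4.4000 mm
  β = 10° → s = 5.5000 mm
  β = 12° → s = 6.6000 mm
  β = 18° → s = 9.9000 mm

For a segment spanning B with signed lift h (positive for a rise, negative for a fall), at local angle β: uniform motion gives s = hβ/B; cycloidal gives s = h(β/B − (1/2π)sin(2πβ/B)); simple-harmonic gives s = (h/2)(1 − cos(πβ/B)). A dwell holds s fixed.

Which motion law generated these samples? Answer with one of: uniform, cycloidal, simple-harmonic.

candidates at β/B = r: uniform s = h·r (linear in β); cycloidal s = h·(r − sin(2πr)/(2π)); simple-harmonic s = (h/2)(1 − cos(πr))
β=6°: printed 3.3000 | uniform 3.3000, cycloidal 0.4673, simple-harmonic 1.1989
β=8°: printed 4.4000 | uniform 4.4000, cycloidal 1.0700, simple-harmonic 2.1008
β=10°: printed 5.5000 | uniform 5.5000, cycloidal 1.9986, simple-harmonic 3.2218
β=12°: printed 6.6000 | uniform 6.6000, cycloidal 3.2700, simple-harmonic 4.5344
β=18°: printed 9.9000 | uniform 9.9000, cycloidal 8.8180, simple-harmonic 9.2792
only one law matches every sample → uniform

uniform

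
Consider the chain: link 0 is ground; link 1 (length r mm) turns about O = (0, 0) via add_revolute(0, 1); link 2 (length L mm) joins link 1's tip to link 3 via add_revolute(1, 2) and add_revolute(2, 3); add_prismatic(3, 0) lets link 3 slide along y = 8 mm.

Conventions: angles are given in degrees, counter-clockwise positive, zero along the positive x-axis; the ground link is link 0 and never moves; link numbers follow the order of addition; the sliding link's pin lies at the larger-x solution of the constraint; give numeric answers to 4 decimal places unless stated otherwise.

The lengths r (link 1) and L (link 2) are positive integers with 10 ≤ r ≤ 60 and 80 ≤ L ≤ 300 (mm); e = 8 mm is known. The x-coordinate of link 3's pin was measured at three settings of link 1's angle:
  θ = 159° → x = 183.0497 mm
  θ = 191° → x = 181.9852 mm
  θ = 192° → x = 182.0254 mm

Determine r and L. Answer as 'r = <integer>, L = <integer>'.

constraint per measurement: (x − r cos θ)² + (r sin θ − e)² = L²
subtracting the θ₁ and θ₂ equations cancels the r² and L² terms:
r = (x₁² − x₂²) / (2[(x₁cos θ₁ + e sin θ₁) − (x₂cos θ₂ + e sin θ₂)]) = 15.9996 → r = 16
L² = (x₁ − r cos θ₁)² + (r sin θ₁ − e)² = 39203.9822 → L = 198.0000 → L = 198
check at θ₃=192°: x = 182.0254 (printed 182.0254) ✓

r = 16, L = 198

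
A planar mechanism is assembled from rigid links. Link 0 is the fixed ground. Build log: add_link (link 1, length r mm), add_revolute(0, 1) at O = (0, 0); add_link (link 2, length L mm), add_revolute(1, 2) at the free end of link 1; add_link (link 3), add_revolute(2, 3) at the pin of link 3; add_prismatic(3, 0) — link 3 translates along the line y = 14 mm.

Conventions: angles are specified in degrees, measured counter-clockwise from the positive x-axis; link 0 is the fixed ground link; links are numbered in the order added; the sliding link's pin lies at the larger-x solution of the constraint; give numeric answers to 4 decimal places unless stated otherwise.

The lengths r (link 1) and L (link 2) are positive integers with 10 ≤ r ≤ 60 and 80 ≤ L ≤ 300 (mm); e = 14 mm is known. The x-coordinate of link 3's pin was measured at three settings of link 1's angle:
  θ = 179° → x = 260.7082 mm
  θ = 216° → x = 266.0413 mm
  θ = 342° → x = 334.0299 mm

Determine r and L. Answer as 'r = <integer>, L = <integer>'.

constraint per measurement: (x − r cos θ)² + (r sin θ − e)² = L²
subtracting the θ₁ and θ₂ equations cancels the r² and L² terms:
r = (x₁² − x₂²) / (2[(x₁cos θ₁ + e sin θ₁) − (x₂cos θ₂ + e sin θ₂)]) = 38.0000 → r = 38
L² = (x₁ − r cos θ₁)² + (r sin θ₁ − e)² = 89401.0016 → L = 299.0000 → L = 299
check at θ₃=342°: x = 334.0299 (printed 334.0299) ✓

r = 38, L = 299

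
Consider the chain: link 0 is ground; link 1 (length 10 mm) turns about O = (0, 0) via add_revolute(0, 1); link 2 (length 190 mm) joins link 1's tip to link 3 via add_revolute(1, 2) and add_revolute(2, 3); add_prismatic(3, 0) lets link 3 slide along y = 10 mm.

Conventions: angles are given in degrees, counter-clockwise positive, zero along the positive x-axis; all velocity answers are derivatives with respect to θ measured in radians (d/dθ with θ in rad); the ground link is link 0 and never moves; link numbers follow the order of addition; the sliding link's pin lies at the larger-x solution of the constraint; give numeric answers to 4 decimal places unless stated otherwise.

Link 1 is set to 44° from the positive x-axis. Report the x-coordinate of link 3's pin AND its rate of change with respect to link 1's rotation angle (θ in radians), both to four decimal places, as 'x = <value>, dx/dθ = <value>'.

geometry: r = 10 mm, L = 190 mm, e = 10 mm
crank pin P = (r cos θ, r sin θ) = (7.193398, 6.946584)
h = r sin θ − e = 6.946584 − 10 = -3.053416
x = r cos θ + √(L² − h²) = 7.193398 + 189.975463 = 197.168861
dx/dθ = −r sin θ − h·r cos θ/√(L² − h²) (θ in radians; h = -3.053416) = -6.830966

x = 197.1689, dx/dθ = -6.8310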